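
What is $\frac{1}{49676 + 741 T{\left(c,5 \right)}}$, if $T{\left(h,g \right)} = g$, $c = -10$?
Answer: $\frac{1}{53381} \approx 1.8733 \cdot 10^{-5}$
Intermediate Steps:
$\frac{1}{49676 + 741 T{\left(c,5 \right)}} = \frac{1}{49676 + 741 \cdot 5} = \frac{1}{49676 + 3705} = \frac{1}{53381}$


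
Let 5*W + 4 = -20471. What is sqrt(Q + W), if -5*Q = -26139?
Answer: 4*sqrt(1770)/5 ≈ 33.657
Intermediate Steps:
W = -4095 (W = -4/5 + (1/5)*(-20471) = -4/5 - 20471/5 = -4095)
Q = 26139/5 (Q = -1/5*(-26139) = 26139/5 ≈ 5227.8)
sqrt(Q + W) = sqrt(26139/5 - 4095) = sqrt(5664/5) = 4*sqrt(1770)/5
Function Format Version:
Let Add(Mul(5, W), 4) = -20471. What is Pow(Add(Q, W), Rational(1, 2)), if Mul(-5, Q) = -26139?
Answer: Mul(Rational(4, 5), Pow(1770, Rational(1, 2))) ≈ 33.657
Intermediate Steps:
W = -4095 (W = Add(Rational(-4, 5), Mul(Rational(1, 5), -20471)) = Add(Rational(-4, 5), Rational(-20471, 5)) = -4095)
Q = Rational(26139, 5) (Q = Mul(Rational(-1, 5), -26139) = Rational(26139, 5) ≈ 5227.8)
Pow(Add(Q, W), Rational(1, 2)) = Pow(Add(Rational(26139, 5), -4095), Rational(1, 2)) = Pow(Rational(5664, 5), Rational(1, 2)) = Mul(Rational(4, 5), Pow(1770, Rational(1, 2)))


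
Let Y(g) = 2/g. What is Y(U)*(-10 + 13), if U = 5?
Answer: 6/5 ≈ 1.2000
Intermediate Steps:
Y(U)*(-10 + 13) = (2/5)*(-10 + 13) = (2*(⅕))*3 = (⅖)*3 = 6/5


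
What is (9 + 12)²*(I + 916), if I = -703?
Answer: 93933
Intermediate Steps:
(9 + 12)²*(I + 916) = (9 + 12)²*(-703 + 916) = 21²*213 = 441*213 = 93933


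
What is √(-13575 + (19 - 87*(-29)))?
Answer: I*√11033 ≈ 105.04*I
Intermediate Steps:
√(-13575 + (19 - 87*(-29))) = √(-13575 + (19 + 2523)) = √(-13575 + 2542) = √(-11033) = I*√11033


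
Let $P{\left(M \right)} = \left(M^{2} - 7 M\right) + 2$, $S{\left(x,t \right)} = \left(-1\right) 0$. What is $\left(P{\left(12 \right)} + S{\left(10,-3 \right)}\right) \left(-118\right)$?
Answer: $-7316$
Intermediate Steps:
$S{\left(x,t \right)} = 0$
$P{\left(M \right)} = 2 + M^{2} - 7 M$
$\left(P{\left(12 \right)} + S{\left(10,-3 \right)}\right) \left(-118\right) = \left(\left(2 + 12^{2} - 84\right) + 0\right) \left(-118\right) = \left(\left(2 + 144 - 84\right) + 0\right) \left(-118\right) = \left(62 + 0\right) \left(-118\right) = 62 \left(-118\right) = -7316$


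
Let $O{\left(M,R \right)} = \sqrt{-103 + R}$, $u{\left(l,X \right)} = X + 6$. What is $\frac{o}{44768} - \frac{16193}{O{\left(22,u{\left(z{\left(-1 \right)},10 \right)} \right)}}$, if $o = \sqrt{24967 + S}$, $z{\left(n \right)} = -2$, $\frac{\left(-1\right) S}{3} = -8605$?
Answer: $\frac{\sqrt{50782}}{44768} + \frac{16193 i \sqrt{87}}{87} \approx 0.0050337 + 1736.1 i$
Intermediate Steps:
$S = 25815$ ($S = \left(-3\right) \left(-8605\right) = 25815$)
$u{\left(l,X \right)} = 6 + X$
$o = \sqrt{50782}$ ($o = \sqrt{24967 + 25815} = \sqrt{50782} \approx 225.35$)
$\frac{o}{44768} - \frac{16193}{O{\left(22,u{\left(z{\left(-1 \right)},10 \right)} \right)}} = \frac{\sqrt{50782}}{44768} - \frac{16193}{\sqrt{-103 + \left(6 + 10\right)}} = \sqrt{50782} \cdot \frac{1}{44768} - \frac{16193}{\sqrt{-103 + 16}} = \frac{\sqrt{50782}}{44768} - \frac{16193}{\sqrt{-87}} = \frac{\sqrt{50782}}{44768} - \frac{16193}{i \sqrt{87}} = \frac{\sqrt{50782}}{44768} - 16193 \left(- \frac{i \sqrt{87}}{87}\right) = \frac{\sqrt{50782}}{44768} + \frac{16193 i \sqrt{87}}{87}$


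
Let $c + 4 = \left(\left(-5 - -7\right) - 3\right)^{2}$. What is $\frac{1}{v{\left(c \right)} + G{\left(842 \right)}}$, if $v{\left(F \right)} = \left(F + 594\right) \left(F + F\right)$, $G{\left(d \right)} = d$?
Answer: $- \frac{1}{2704} \approx -0.00036982$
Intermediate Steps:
$c = -3$ ($c = -4 + \left(\left(-5 - -7\right) - 3\right)^{2} = -4 + \left(\left(-5 + 7\right) - 3\right)^{2} = -4 + \left(2 - 3\right)^{2} = -4 + \left(-1\right)^{2} = -4 + 1 = -3$)
$v{\left(F \right)} = 2 F \left(594 + F\right)$ ($v{\left(F \right)} = \left(594 + F\right) 2 F = 2 F \left(594 + F\right)$)
$\frac{1}{v{\left(c \right)} + G{\left(842 \right)}} = \frac{1}{2 \left(-3\right) \left(594 - 3\right) + 842} = \frac{1}{2 \left(-3\right) 591 + 842} = \frac{1}{-3546 + 842} = \frac{1}{-2704} = - \frac{1}{2704}$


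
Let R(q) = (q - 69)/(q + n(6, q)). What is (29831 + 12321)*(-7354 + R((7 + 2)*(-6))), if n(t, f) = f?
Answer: -2789440214/9 ≈ -3.0994e+8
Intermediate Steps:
R(q) = (-69 + q)/(2*q) (R(q) = (q - 69)/(q + q) = (-69 + q)/((2*q)) = (-69 + q)*(1/(2*q)) = (-69 + q)/(2*q))
(29831 + 12321)*(-7354 + R((7 + 2)*(-6))) = (29831 + 12321)*(-7354 + (-69 + (7 + 2)*(-6))/(2*(((7 + 2)*(-6))))) = 42152*(-7354 + (-69 + 9*(-6))/(2*((9*(-6))))) = 42152*(-7354 + (½)*(-69 - 54)/(-54)) = 42152*(-7354 + (½)*(-1/54)*(-123)) = 42152*(-7354 + 41/36) = 42152*(-264703/36) = -2789440214/9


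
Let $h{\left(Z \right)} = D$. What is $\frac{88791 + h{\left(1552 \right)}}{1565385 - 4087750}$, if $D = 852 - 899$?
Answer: $- \frac{88744}{2522365} \approx -0.035183$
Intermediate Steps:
$D = -47$ ($D = 852 - 899 = -47$)
$h{\left(Z \right)} = -47$
$\frac{88791 + h{\left(1552 \right)}}{1565385 - 4087750} = \frac{88791 - 47}{1565385 - 4087750} = \frac{88744}{-2522365} = 88744 \left(- \frac{1}{2522365}\right) = - \frac{88744}{2522365}$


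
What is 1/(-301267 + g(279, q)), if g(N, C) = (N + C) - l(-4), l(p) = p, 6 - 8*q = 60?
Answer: -4/1203963 ≈ -3.3224e-6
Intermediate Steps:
q = -27/4 (q = ¾ - ⅛*60 = ¾ - 15/2 = -27/4 ≈ -6.7500)
g(N, C) = 4 + C + N (g(N, C) = (N + C) - 1*(-4) = (C + N) + 4 = 4 + C + N)
1/(-301267 + g(279, q)) = 1/(-301267 + (4 - 27/4 + 279)) = 1/(-301267 + 1105/4) = 1/(-1203963/4) = -4/1203963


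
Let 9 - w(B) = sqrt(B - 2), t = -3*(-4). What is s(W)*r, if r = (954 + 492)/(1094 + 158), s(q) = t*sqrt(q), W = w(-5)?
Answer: 4338*sqrt(9 - I*sqrt(7))/313 ≈ 42.016 - 6.0478*I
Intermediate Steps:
t = 12
w(B) = 9 - sqrt(-2 + B) (w(B) = 9 - sqrt(B - 2) = 9 - sqrt(-2 + B))
W = 9 - I*sqrt(7) (W = 9 - sqrt(-2 - 5) = 9 - sqrt(-7) = 9 - I*sqrt(7) ≈ 9.0 - 2.6458*I)
s(q) = 12*sqrt(q)
r = 723/626 (r = 1446/1252 = 1446*(1/1252) = 723/626 ≈ 1.1550)
s(W)*r = (12*sqrt(9 - I*sqrt(7)))*(723/626) = 4338*sqrt(9 - I*sqrt(7))/313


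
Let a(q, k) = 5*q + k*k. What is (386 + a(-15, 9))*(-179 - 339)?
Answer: -203056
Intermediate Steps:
a(q, k) = k**2 + 5*q (a(q, k) = 5*q + k**2 = k**2 + 5*q)
(386 + a(-15, 9))*(-179 - 339) = (386 + (9**2 + 5*(-15)))*(-179 - 339) = (386 + (81 - 75))*(-518) = (386 + 6)*(-518) = 392*(-518) = -203056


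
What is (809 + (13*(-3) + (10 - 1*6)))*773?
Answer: 598302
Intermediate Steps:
(809 + (13*(-3) + (10 - 1*6)))*773 = (809 + (-39 + (10 - 6)))*773 = (809 + (-39 + 4))*773 = (809 - 35)*773 = 774*773 = 598302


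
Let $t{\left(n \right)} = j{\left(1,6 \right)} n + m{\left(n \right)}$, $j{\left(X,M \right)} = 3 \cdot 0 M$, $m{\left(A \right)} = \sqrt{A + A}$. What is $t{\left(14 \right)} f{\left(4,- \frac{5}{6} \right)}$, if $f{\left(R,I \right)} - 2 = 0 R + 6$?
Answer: $16 \sqrt{7} \approx 42.332$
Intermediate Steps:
$m{\left(A \right)} = \sqrt{2} \sqrt{A}$ ($m{\left(A \right)} = \sqrt{2 A} = \sqrt{2} \sqrt{A}$)
$f{\left(R,I \right)} = 8$ ($f{\left(R,I \right)} = 2 + \left(0 R + 6\right) = 2 + \left(0 + 6\right) = 2 + 6 = 8$)
$j{\left(X,M \right)} = 0$ ($j{\left(X,M \right)} = 0 M = 0$)
$t{\left(n \right)} = \sqrt{2} \sqrt{n}$ ($t{\left(n \right)} = 0 n + \sqrt{2} \sqrt{n} = 0 + \sqrt{2} \sqrt{n} = \sqrt{2} \sqrt{n}$)
$t{\left(14 \right)} f{\left(4,- \frac{5}{6} \right)} = \sqrt{2} \sqrt{14} \cdot 8 = 2 \sqrt{7} \cdot 8 = 16 \sqrt{7}$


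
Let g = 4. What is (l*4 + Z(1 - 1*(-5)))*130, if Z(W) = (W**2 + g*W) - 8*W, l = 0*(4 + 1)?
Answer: 1560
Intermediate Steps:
l = 0 (l = 0*5 = 0)
Z(W) = W**2 - 4*W (Z(W) = (W**2 + 4*W) - 8*W = W**2 - 4*W)
(l*4 + Z(1 - 1*(-5)))*130 = (0*4 + (1 - 1*(-5))*(-4 + (1 - 1*(-5))))*130 = (0 + (1 + 5)*(-4 + (1 + 5)))*130 = (0 + 6*(-4 + 6))*130 = (0 + 6*2)*130 = (0 + 12)*130 = 12*130 = 1560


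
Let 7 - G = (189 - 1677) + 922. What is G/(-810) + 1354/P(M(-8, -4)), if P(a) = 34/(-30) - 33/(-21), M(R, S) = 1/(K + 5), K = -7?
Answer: 19188557/6210 ≈ 3089.9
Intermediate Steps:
G = 573 (G = 7 - ((189 - 1677) + 922) = 7 - (-1488 + 922) = 7 - 1*(-566) = 7 + 566 = 573)
M(R, S) = -½ (M(R, S) = 1/(-7 + 5) = 1/(-2) = -½)
P(a) = 46/105 (P(a) = 34*(-1/30) - 33*(-1/21) = -17/15 + 11/7 = 46/105)
G/(-810) + 1354/P(M(-8, -4)) = 573/(-810) + 1354/(46/105) = 573*(-1/810) + 1354*(105/46) = -191/270 + 71085/23 = 19188557/6210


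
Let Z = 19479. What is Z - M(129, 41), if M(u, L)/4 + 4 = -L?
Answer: 19659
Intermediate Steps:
M(u, L) = -16 - 4*L (M(u, L) = -16 + 4*(-L) = -16 - 4*L)
Z - M(129, 41) = 19479 - (-16 - 4*41) = 19479 - (-16 - 164) = 19479 - 1*(-180) = 19479 + 180 = 19659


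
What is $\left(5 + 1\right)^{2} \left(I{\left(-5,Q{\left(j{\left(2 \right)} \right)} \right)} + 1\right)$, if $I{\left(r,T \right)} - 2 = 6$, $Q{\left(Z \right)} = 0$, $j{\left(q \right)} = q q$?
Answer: $324$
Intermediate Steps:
$j{\left(q \right)} = q^{2}$
$I{\left(r,T \right)} = 8$ ($I{\left(r,T \right)} = 2 + 6 = 8$)
$\left(5 + 1\right)^{2} \left(I{\left(-5,Q{\left(j{\left(2 \right)} \right)} \right)} + 1\right) = \left(5 + 1\right)^{2} \left(8 + 1\right) = 6^{2} \cdot 9 = 36 \cdot 9 = 324$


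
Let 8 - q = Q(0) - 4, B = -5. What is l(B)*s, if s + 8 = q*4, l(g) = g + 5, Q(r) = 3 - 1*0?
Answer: 0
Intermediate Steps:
Q(r) = 3 (Q(r) = 3 + 0 = 3)
l(g) = 5 + g
q = 9 (q = 8 - (3 - 4) = 8 - 1*(-1) = 8 + 1 = 9)
s = 28 (s = -8 + 9*4 = -8 + 36 = 28)
l(B)*s = (5 - 5)*28 = 0*28 = 0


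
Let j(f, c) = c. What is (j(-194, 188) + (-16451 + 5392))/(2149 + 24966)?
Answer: -10871/27115 ≈ -0.40092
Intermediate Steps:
(j(-194, 188) + (-16451 + 5392))/(2149 + 24966) = (188 + (-16451 + 5392))/(2149 + 24966) = (188 - 11059)/27115 = -10871*1/27115 = -10871/27115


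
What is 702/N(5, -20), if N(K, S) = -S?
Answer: 351/10 ≈ 35.100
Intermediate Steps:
702/N(5, -20) = 702/((-1*(-20))) = 702/20 = 702*(1/20) = 351/10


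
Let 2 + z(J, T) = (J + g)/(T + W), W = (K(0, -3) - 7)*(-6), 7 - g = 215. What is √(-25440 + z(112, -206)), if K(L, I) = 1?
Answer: I*√183814370/85 ≈ 159.5*I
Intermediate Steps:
g = -208 (g = 7 - 1*215 = 7 - 215 = -208)
W = 36 (W = (1 - 7)*(-6) = -6*(-6) = 36)
z(J, T) = -2 + (-208 + J)/(36 + T) (z(J, T) = -2 + (J - 208)/(T + 36) = -2 + (-208 + J)/(36 + T))
√(-25440 + z(112, -206)) = √(-25440 + (-280 + 112 - 2*(-206))/(36 - 206)) = √(-25440 + (-280 + 112 + 412)/(-170)) = √(-25440 - 1/170*244) = √(-25440 - 122/85) = √(-2162522/85) = I*√183814370/85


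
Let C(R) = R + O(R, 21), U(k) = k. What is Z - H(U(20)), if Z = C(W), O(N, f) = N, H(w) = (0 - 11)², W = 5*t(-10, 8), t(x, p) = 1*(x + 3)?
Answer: -191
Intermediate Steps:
t(x, p) = 3 + x (t(x, p) = 1*(3 + x) = 3 + x)
W = -35 (W = 5*(3 - 10) = 5*(-7) = -35)
H(w) = 121 (H(w) = (-11)² = 121)
C(R) = 2*R (C(R) = R + R = 2*R)
Z = -70 (Z = 2*(-35) = -70)
Z - H(U(20)) = -70 - 1*121 = -70 - 121 = -191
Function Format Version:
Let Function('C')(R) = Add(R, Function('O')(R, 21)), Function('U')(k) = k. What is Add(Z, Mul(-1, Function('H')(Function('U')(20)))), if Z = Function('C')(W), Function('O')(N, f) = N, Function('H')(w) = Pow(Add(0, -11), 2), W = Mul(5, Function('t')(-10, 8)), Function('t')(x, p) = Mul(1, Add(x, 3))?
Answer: -191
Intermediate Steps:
Function('t')(x, p) = Add(3, x) (Function('t')(x, p) = Mul(1, Add(3, x)) = Add(3, x))
W = -35 (W = Mul(5, Add(3, -10)) = Mul(5, -7) = -35)
Function('H')(w) = 121 (Function('H')(w) = Pow(-11, 2) = 121)
Function('C')(R) = Mul(2, R) (Function('C')(R) = Add(R, R) = Mul(2, R))
Z = -70 (Z = Mul(2, -35) = -70)
Add(Z, Mul(-1, Function('H')(Function('U')(20)))) = Add(-70, Mul(-1, 121)) = Add(-70, -121) = -191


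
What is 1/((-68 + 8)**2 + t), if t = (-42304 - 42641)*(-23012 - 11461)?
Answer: 1/2928312585 ≈ 3.4149e-10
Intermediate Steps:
t = 2928308985 (t = -84945*(-34473) = 2928308985)
1/((-68 + 8)**2 + t) = 1/((-68 + 8)**2 + 2928308985) = 1/((-60)**2 + 2928308985) = 1/(3600 + 2928308985) = 1/2928312585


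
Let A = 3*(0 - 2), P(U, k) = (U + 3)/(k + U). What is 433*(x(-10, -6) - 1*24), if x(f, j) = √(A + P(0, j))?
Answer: -10392 + 433*I*√26/2 ≈ -10392.0 + 1103.9*I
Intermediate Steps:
P(U, k) = (3 + U)/(U + k)
A = -6 (A = 3*(-2) = -6)
x(f, j) = √(-6 + 3/j) (x(f, j) = √(-6 + (3 + 0)/(0 + j)) = √(-6 + 3/j))
433*(x(-10, -6) - 1*24) = 433*(√(-6 + 3/(-6)) - 1*24) = 433*(√(-6 + 3*(-⅙)) - 24) = 433*(√(-6 - ½) - 24) = 433*(√(-13/2) - 24) = 433*(I*√26/2 - 24) = 433*(-24 + I*√26/2) = -10392 + 433*I*√26/2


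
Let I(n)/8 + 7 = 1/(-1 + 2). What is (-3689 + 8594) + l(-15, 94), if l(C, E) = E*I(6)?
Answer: 393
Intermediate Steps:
I(n) = -48 (I(n) = -56 + 8/(-1 + 2) = -56 + 8/1 = -56 + 8*1 = -56 + 8 = -48)
l(C, E) = -48*E (l(C, E) = E*(-48) = -48*E)
(-3689 + 8594) + l(-15, 94) = (-3689 + 8594) - 48*94 = 4905 - 4512 = 393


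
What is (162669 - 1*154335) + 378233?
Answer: 386567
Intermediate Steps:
(162669 - 1*154335) + 378233 = (162669 - 154335) + 378233 = 8334 + 378233 = 386567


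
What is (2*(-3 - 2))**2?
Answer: 100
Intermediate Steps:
(2*(-3 - 2))**2 = (2*(-5))**2 = (-10)**2 = 100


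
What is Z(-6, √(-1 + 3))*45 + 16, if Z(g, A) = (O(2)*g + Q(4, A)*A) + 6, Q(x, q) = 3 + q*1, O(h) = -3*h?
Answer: 1996 + 135*√2 ≈ 2186.9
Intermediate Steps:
Q(x, q) = 3 + q
Z(g, A) = 6 - 6*g + A*(3 + A) (Z(g, A) = ((-3*2)*g + (3 + A)*A) + 6 = (-6*g + A*(3 + A)) + 6 = 6 - 6*g + A*(3 + A))
Z(-6, √(-1 + 3))*45 + 16 = (6 - 6*(-6) + √(-1 + 3)*(3 + √(-1 + 3)))*45 + 16 = (6 + 36 + √2*(3 + √2))*45 + 16 = (42 + √2*(3 + √2))*45 + 16 = (1890 + 45*√2*(3 + √2)) + 16 = 1906 + 45*√2*(3 + √2)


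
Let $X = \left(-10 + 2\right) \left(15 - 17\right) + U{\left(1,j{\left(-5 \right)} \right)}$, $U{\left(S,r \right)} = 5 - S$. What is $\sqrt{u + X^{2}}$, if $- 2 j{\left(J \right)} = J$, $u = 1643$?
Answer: $3 \sqrt{227} \approx 45.2$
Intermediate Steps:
$j{\left(J \right)} = - \frac{J}{2}$
$X = 20$ ($X = \left(-10 + 2\right) \left(15 - 17\right) + \left(5 - 1\right) = \left(-8\right) \left(-2\right) + \left(5 - 1\right) = 16 + 4 = 20$)
$\sqrt{u + X^{2}} = \sqrt{1643 + 20^{2}} = \sqrt{1643 + 400} = \sqrt{2043} = 3 \sqrt{227}$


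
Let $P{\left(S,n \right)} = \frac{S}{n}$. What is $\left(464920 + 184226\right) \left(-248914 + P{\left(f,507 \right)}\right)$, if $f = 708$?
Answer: $- \frac{27307124939580}{169} \approx -1.6158 \cdot 10^{11}$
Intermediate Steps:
$\left(464920 + 184226\right) \left(-248914 + P{\left(f,507 \right)}\right) = \left(464920 + 184226\right) \left(-248914 + \frac{708}{507}\right) = 649146 \left(-248914 + 708 \cdot \frac{1}{507}\right) = 649146 \left(-248914 + \frac{236}{169}\right) = 649146 \left(- \frac{42066230}{169}\right) = - \frac{27307124939580}{169}$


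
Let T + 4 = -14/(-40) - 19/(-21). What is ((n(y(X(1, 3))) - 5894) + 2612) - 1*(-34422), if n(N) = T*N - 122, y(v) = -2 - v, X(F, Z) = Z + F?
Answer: 2172413/70 ≈ 31034.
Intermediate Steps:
T = -1153/420 (T = -4 + (-14/(-40) - 19/(-21)) = -4 + (-14*(-1/40) - 19*(-1/21)) = -4 + (7/20 + 19/21) = -4 + 527/420 = -1153/420 ≈ -2.7452)
X(F, Z) = F + Z
n(N) = -122 - 1153*N/420 (n(N) = -1153*N/420 - 122 = -122 - 1153*N/420)
((n(y(X(1, 3))) - 5894) + 2612) - 1*(-34422) = (((-122 - 1153*(-2 - (1 + 3))/420) - 5894) + 2612) - 1*(-34422) = (((-122 - 1153*(-2 - 1*4)/420) - 5894) + 2612) + 34422 = (((-122 - 1153*(-2 - 4)/420) - 5894) + 2612) + 34422 = (((-122 - 1153/420*(-6)) - 5894) + 2612) + 34422 = (((-122 + 1153/70) - 5894) + 2612) + 34422 = ((-7387/70 - 5894) + 2612) + 34422 = (-419967/70 + 2612) + 34422 = -237127/70 + 34422 = 2172413/70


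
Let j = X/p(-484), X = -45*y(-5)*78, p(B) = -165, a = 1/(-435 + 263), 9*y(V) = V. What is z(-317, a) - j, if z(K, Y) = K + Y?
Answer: -577415/1892 ≈ -305.19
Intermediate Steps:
y(V) = V/9
a = -1/172 (a = 1/(-172) = -1/172 ≈ -0.0058140)
X = 1950 (X = -5*(-5)*78 = -45*(-5/9)*78 = 25*78 = 1950)
j = -130/11 (j = 1950/(-165) = 1950*(-1/165) = -130/11 ≈ -11.818)
z(-317, a) - j = (-317 - 1/172) - 1*(-130/11) = -54525/172 + 130/11 = -577415/1892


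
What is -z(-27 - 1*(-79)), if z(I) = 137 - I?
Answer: -85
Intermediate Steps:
-z(-27 - 1*(-79)) = -(137 - (-27 - 1*(-79))) = -(137 - (-27 + 79)) = -(137 - 1*52) = -(137 - 52) = -1*85 = -85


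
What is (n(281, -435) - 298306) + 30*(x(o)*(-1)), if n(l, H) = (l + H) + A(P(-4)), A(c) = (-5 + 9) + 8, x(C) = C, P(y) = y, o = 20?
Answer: -299048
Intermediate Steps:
A(c) = 12 (A(c) = 4 + 8 = 12)
n(l, H) = 12 + H + l (n(l, H) = (l + H) + 12 = (H + l) + 12 = 12 + H + l)
(n(281, -435) - 298306) + 30*(x(o)*(-1)) = ((12 - 435 + 281) - 298306) + 30*(20*(-1)) = (-142 - 298306) + 30*(-20) = -298448 - 600 = -299048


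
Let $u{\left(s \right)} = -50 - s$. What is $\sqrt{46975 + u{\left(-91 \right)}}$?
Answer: $6 \sqrt{1306} \approx 216.83$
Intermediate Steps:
$\sqrt{46975 + u{\left(-91 \right)}} = \sqrt{46975 - -41} = \sqrt{46975 + \left(-50 + 91\right)} = \sqrt{46975 + 41} = \sqrt{47016} = 6 \sqrt{1306}$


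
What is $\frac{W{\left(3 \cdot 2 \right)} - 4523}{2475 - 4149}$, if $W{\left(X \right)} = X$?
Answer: $\frac{4517}{1674} \approx 2.6983$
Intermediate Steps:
$\frac{W{\left(3 \cdot 2 \right)} - 4523}{2475 - 4149} = \frac{3 \cdot 2 - 4523}{2475 - 4149} = \frac{6 - 4523}{-1674} = \left(-4517\right) \left(- \frac{1}{1674}\right) = \frac{4517}{1674}$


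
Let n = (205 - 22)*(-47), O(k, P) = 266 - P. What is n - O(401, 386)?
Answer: -8481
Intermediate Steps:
n = -8601 (n = 183*(-47) = -8601)
n - O(401, 386) = -8601 - (266 - 1*386) = -8601 - (266 - 386) = -8601 - 1*(-120) = -8601 + 120 = -8481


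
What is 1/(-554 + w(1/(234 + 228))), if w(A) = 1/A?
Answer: -1/92 ≈ -0.010870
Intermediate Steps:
1/(-554 + w(1/(234 + 228))) = 1/(-554 + 1/(1/(234 + 228))) = 1/(-554 + 1/(1/462)) = 1/(-554 + 462) = 1/(-92) = -1/92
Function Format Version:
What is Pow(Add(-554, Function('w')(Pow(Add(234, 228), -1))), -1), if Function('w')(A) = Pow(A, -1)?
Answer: Rational(-1, 92) ≈ -0.010870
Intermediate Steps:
Pow(Add(-554, Function('w')(Pow(Add(234, 228), -1))), -1) = Pow(Add(-554, Pow(Pow(Add(234, 228), -1), -1)), -1) = Pow(Add(-554, Pow(Pow(462, -1), -1)), -1) = Pow(Add(-554, Pow(Rational(1, 462), -1)), -1) = Pow(Add(-554, 462), -1) = Pow(-92, -1) = Rational(-1, 92)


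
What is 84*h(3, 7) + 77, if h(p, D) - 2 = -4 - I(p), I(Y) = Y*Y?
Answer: -847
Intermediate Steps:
I(Y) = Y²
h(p, D) = -2 - p² (h(p, D) = 2 + (-4 - p²) = -2 - p²)
84*h(3, 7) + 77 = 84*(-2 - 1*3²) + 77 = 84*(-2 - 1*9) + 77 = 84*(-2 - 9) + 77 = 84*(-11) + 77 = -924 + 77 = -847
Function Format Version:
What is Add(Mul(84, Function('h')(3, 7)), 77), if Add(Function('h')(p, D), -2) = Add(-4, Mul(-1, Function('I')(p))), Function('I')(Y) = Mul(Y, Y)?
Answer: -847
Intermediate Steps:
Function('I')(Y) = Pow(Y, 2)
Function('h')(p, D) = Add(-2, Mul(-1, Pow(p, 2))) (Function('h')(p, D) = Add(2, Add(-4, Mul(-1, Pow(p, 2)))) = Add(-2, Mul(-1, Pow(p, 2))))
Add(Mul(84, Function('h')(3, 7)), 77) = Add(Mul(84, Add(-2, Mul(-1, Pow(3, 2)))), 77) = Add(Mul(84, Add(-2, Mul(-1, 9))), 77) = Add(Mul(84, Add(-2, -9)), 77) = Add(Mul(84, -11), 77) = Add(-924, 77) = -847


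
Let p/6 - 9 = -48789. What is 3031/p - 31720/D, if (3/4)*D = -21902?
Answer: 3448236119/3205138680 ≈ 1.0758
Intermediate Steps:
D = -87608/3 (D = (4/3)*(-21902) = -87608/3 ≈ -29203.)
p = -292680 (p = 54 + 6*(-48789) = 54 - 292734 = -292680)
3031/p - 31720/D = 3031/(-292680) - 31720/(-87608/3) = 3031*(-1/292680) - 31720*(-3/87608) = -3031/292680 + 11895/10951 = 3448236119/3205138680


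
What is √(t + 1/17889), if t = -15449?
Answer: 38*I*√3423775710/17889 ≈ 124.29*I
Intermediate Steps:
√(t + 1/17889) = √(-15449 + 1/17889) = √(-276367160/17889) = 38*I*√3423775710/17889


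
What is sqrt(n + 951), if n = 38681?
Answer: 4*sqrt(2477) ≈ 199.08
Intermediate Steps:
sqrt(n + 951) = sqrt(38681 + 951) = sqrt(39632) = 4*sqrt(2477)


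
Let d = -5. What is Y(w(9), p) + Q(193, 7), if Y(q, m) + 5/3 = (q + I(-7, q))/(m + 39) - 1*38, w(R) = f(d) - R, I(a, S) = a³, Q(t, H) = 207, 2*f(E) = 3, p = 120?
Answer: 52511/318 ≈ 165.13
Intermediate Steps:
f(E) = 3/2 (f(E) = (½)*3 = 3/2)
w(R) = 3/2 - R
Y(q, m) = -119/3 + (-343 + q)/(39 + m) (Y(q, m) = -5/3 + ((q + (-7)³)/(m + 39) - 1*38) = -5/3 + ((q - 343)/(39 + m) - 38) = -5/3 + ((-343 + q)/(39 + m) - 38) = -5/3 + (-38 + (-343 + q)/(39 + m)) = -119/3 + (-343 + q)/(39 + m))
Y(w(9), p) + Q(193, 7) = (-1890 + (3/2 - 1*9) - 119/3*120)/(39 + 120) + 207 = (-1890 + (3/2 - 9) - 4760)/159 + 207 = (-1890 - 15/2 - 4760)/159 + 207 = (1/159)*(-13315/2) + 207 = -13315/318 + 207 = 52511/318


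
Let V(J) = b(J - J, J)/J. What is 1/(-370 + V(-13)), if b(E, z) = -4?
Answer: -13/4806 ≈ -0.0027050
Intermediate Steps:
V(J) = -4/J
1/(-370 + V(-13)) = 1/(-370 - 4/(-13)) = 1/(-370 - 4*(-1/13)) = 1/(-370 + 4/13) = 1/(-4806/13) = -13/4806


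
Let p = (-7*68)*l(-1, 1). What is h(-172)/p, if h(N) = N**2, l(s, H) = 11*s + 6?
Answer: 7396/595 ≈ 12.430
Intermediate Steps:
l(s, H) = 6 + 11*s
p = 2380 (p = (-7*68)*(6 + 11*(-1)) = -476*(6 - 11) = -476*(-5) = 2380)
h(-172)/p = (-172)**2/2380 = 29584*(1/2380) = 7396/595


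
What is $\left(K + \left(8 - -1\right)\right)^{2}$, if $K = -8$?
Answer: $1$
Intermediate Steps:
$\left(K + \left(8 - -1\right)\right)^{2} = \left(-8 + \left(8 - -1\right)\right)^{2} = \left(-8 + \left(8 + 1\right)\right)^{2} = \left(-8 + 9\right)^{2} = 1^{2} = 1$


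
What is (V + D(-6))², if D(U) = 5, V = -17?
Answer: 144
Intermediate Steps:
(V + D(-6))² = (-17 + 5)² = (-12)² = 144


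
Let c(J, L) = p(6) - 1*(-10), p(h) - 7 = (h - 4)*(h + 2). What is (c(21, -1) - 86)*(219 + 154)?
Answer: -19769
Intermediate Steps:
p(h) = 7 + (-4 + h)*(2 + h) (p(h) = 7 + (h - 4)*(h + 2) = 7 + (-4 + h)*(2 + h))
c(J, L) = 33 (c(J, L) = (-1 + 6**2 - 2*6) - 1*(-10) = (-1 + 36 - 12) + 10 = 23 + 10 = 33)
(c(21, -1) - 86)*(219 + 154) = (33 - 86)*(219 + 154) = -53*373 = -19769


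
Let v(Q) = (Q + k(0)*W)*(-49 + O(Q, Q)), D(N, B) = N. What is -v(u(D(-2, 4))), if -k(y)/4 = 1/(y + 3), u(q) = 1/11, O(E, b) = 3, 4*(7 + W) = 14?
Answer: 7222/33 ≈ 218.85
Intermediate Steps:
W = -7/2 (W = -7 + (¼)*14 = -7 + 7/2 = -7/2 ≈ -3.5000)
u(q) = 1/11
k(y) = -4/(3 + y) (k(y) = -4/(y + 3) = -4/(3 + y))
v(Q) = -644/3 - 46*Q (v(Q) = (Q - 4/(3 + 0)*(-7/2))*(-49 + 3) = (Q - 4/3*(-7/2))*(-46) = (Q + 14/3)*(-46) = (14/3 + Q)*(-46) = -644/3 - 46*Q)
-v(u(D(-2, 4))) = -(-644/3 - 46*1/11) = -(-644/3 - 46/11) = -1*(-7222/33) = 7222/33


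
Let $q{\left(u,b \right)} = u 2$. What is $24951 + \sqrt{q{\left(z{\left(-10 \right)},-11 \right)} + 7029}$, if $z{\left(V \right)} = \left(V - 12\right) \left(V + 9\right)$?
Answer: $24951 + \sqrt{7073} \approx 25035.0$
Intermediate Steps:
$z{\left(V \right)} = \left(-12 + V\right) \left(9 + V\right)$
$q{\left(u,b \right)} = 2 u$
$24951 + \sqrt{q{\left(z{\left(-10 \right)},-11 \right)} + 7029} = 24951 + \sqrt{2 \left(-108 + \left(-10\right)^{2} - -30\right) + 7029} = 24951 + \sqrt{2 \left(-108 + 100 + 30\right) + 7029} = 24951 + \sqrt{2 \cdot 22 + 7029} = 24951 + \sqrt{44 + 7029} = 24951 + \sqrt{7073}$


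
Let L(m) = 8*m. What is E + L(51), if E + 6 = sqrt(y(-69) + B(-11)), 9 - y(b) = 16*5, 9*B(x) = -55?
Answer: 402 + I*sqrt(694)/3 ≈ 402.0 + 8.7813*I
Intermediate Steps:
B(x) = -55/9 (B(x) = (1/9)*(-55) = -55/9)
y(b) = -71 (y(b) = 9 - 16*5 = 9 - 1*80 = 9 - 80 = -71)
E = -6 + I*sqrt(694)/3 (E = -6 + sqrt(-71 - 55/9) = -6 + sqrt(-694/9) = -6 + I*sqrt(694)/3 ≈ -6.0 + 8.7813*I)
E + L(51) = (-6 + I*sqrt(694)/3) + 8*51 = (-6 + I*sqrt(694)/3) + 408 = 402 + I*sqrt(694)/3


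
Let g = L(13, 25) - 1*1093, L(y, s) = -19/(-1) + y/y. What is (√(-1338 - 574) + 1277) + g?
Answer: 204 + 2*I*√478 ≈ 204.0 + 43.726*I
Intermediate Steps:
L(y, s) = 20 (L(y, s) = -19*(-1) + 1 = 19 + 1 = 20)
g = -1073 (g = 20 - 1*1093 = 20 - 1093 = -1073)
(√(-1338 - 574) + 1277) + g = (√(-1338 - 574) + 1277) - 1073 = (√(-1912) + 1277) - 1073 = (2*I*√478 + 1277) - 1073 = (1277 + 2*I*√478) - 1073 = 204 + 2*I*√478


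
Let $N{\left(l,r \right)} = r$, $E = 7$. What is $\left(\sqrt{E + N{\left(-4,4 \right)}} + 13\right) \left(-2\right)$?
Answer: $-26 - 2 \sqrt{11} \approx -32.633$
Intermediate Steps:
$\left(\sqrt{E + N{\left(-4,4 \right)}} + 13\right) \left(-2\right) = \left(\sqrt{7 + 4} + 13\right) \left(-2\right) = \left(\sqrt{11} + 13\right) \left(-2\right) = \left(13 + \sqrt{11}\right) \left(-2\right) = -26 - 2 \sqrt{11}$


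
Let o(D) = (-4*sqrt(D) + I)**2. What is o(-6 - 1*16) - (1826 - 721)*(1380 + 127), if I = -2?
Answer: -1665583 + 16*I*sqrt(22) ≈ -1.6656e+6 + 75.047*I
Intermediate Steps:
o(D) = (-2 - 4*sqrt(D))**2 (o(D) = (-4*sqrt(D) - 2)**2 = (-2 - 4*sqrt(D))**2)
o(-6 - 1*16) - (1826 - 721)*(1380 + 127) = 4*(1 + 2*sqrt(-6 - 1*16))**2 - (1826 - 721)*(1380 + 127) = 4*(1 + 2*sqrt(-6 - 16))**2 - 1105*1507 = 4*(1 + 2*sqrt(-22))**2 - 1*1665235 = 4*(1 + 2*(I*sqrt(22)))**2 - 1665235 = 4*(1 + 2*I*sqrt(22))**2 - 1665235 = -1665235 + 4*(1 + 2*I*sqrt(22))**2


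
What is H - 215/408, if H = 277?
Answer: 112801/408 ≈ 276.47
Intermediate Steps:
H - 215/408 = 277 - 215/408 = 112801/408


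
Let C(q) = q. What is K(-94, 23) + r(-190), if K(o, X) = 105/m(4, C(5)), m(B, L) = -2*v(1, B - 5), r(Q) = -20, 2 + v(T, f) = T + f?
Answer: 25/4 ≈ 6.2500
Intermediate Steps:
v(T, f) = -2 + T + f (v(T, f) = -2 + (T + f) = -2 + T + f)
m(B, L) = 12 - 2*B (m(B, L) = -2*(-2 + 1 + (B - 5)) = -2*(-2 + 1 + (-5 + B)) = -2*(-6 + B) = 12 - 2*B)
K(o, X) = 105/4 (K(o, X) = 105/(12 - 2*4) = 105/(12 - 8) = 105/4)
K(-94, 23) + r(-190) = 105/4 - 20 = 25/4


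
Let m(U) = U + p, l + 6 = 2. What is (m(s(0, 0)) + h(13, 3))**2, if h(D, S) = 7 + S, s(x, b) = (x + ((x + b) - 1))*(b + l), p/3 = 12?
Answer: 2500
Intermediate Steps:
p = 36 (p = 3*12 = 36)
l = -4 (l = -6 + 2 = -4)
s(x, b) = (-4 + b)*(-1 + b + 2*x) (s(x, b) = (x + ((x + b) - 1))*(b - 4) = (x + ((b + x) - 1))*(-4 + b) = (x + (-1 + b + x))*(-4 + b) = (-1 + b + 2*x)*(-4 + b) = (-4 + b)*(-1 + b + 2*x))
m(U) = 36 + U (m(U) = U + 36 = 36 + U)
(m(s(0, 0)) + h(13, 3))**2 = ((36 + (4 + 0**2 - 8*0 - 5*0 + 2*0*0)) + (7 + 3))**2 = ((36 + (4 + 0 + 0 + 0 + 0)) + 10)**2 = ((36 + 4) + 10)**2 = (40 + 10)**2 = 50**2 = 2500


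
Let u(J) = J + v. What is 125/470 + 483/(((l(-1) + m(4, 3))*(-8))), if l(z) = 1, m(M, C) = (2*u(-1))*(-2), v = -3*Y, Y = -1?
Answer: 3343/376 ≈ 8.8910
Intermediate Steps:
v = 3 (v = -3*(-1) = 3)
u(J) = 3 + J (u(J) = J + 3 = 3 + J)
m(M, C) = -8 (m(M, C) = (2*(3 - 1))*(-2) = (2*2)*(-2) = 4*(-2) = -8)
125/470 + 483/(((l(-1) + m(4, 3))*(-8))) = 125/470 + 483/(((1 - 8)*(-8))) = 125*(1/470) + 483/((-7*(-8))) = 25/94 + 483/56 = 25/94 + 483*(1/56) = 25/94 + 69/8 = 3343/376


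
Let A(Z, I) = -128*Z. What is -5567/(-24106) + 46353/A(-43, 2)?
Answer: 574013093/66339712 ≈ 8.6526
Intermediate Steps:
-5567/(-24106) + 46353/A(-43, 2) = -5567/(-24106) + 46353/((-128*(-43))) = -5567*(-1/24106) + 46353/5504 = 5567/24106 + 46353*(1/5504) = 5567/24106 + 46353/5504 = 574013093/66339712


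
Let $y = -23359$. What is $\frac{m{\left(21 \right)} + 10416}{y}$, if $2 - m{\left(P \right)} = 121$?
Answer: $- \frac{1471}{3337} \approx -0.44081$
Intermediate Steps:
$m{\left(P \right)} = -119$ ($m{\left(P \right)} = 2 - 121 = -119$)
$\frac{m{\left(21 \right)} + 10416}{y} = \frac{-119 + 10416}{-23359} = 10297 \left(- \frac{1}{23359}\right) = - \frac{1471}{3337}$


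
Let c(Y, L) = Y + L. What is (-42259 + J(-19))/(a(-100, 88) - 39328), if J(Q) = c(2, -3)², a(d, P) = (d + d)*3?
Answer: 21129/19964 ≈ 1.0584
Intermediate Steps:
c(Y, L) = L + Y
a(d, P) = 6*d (a(d, P) = (2*d)*3 = 6*d)
J(Q) = 1 (J(Q) = (-3 + 2)² = (-1)² = 1)
(-42259 + J(-19))/(a(-100, 88) - 39328) = (-42259 + 1)/(6*(-100) - 39328) = -42258/(-600 - 39328) = -42258/(-39928) = -42258*(-1/39928) = 21129/19964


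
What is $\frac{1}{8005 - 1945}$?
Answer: $\frac{1}{6060} \approx 0.00016502$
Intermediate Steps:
$\frac{1}{8005 - 1945} = \frac{1}{6060}$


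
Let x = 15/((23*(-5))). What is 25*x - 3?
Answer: -144/23 ≈ -6.2609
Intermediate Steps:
x = -3/23 (x = 15/(-115) = 15*(-1/115) = -3/23 ≈ -0.13043)
25*x - 3 = 25*(-3/23) - 3 = -75/23 - 3 = -144/23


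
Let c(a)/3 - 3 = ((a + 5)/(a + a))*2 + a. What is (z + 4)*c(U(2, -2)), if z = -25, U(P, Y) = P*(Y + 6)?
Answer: -6363/8 ≈ -795.38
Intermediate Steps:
U(P, Y) = P*(6 + Y)
c(a) = 9 + 3*a + 3*(5 + a)/a (c(a) = 9 + 3*(((a + 5)/(a + a))*2 + a) = 9 + 3*(((5 + a)/((2*a)))*2 + a) = 9 + 3*(((5 + a)*(1/(2*a)))*2 + a) = 9 + 3*(((5 + a)/(2*a))*2 + a) = 9 + 3*((5 + a)/a + a) = 9 + 3*(a + (5 + a)/a) = 9 + (3*a + 3*(5 + a)/a) = 9 + 3*a + 3*(5 + a)/a)
(z + 4)*c(U(2, -2)) = (-25 + 4)*(12 + 3*(2*(6 - 2)) + 15/((2*(6 - 2)))) = -21*(12 + 3*(2*4) + 15/((2*4))) = -21*(12 + 3*8 + 15/8) = -21*(12 + 24 + 15*(⅛)) = -21*(12 + 24 + 15/8) = -21*303/8 = -6363/8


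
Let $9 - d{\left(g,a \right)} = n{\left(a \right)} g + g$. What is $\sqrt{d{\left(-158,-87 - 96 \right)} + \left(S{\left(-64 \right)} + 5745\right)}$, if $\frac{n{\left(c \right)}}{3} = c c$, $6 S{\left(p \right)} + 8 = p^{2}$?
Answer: $\frac{\sqrt{142923414}}{3} \approx 3985.0$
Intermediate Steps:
$S{\left(p \right)} = - \frac{4}{3} + \frac{p^{2}}{6}$
$n{\left(c \right)} = 3 c^{2}$ ($n{\left(c \right)} = 3 c c = 3 c^{2}$)
$d{\left(g,a \right)} = 9 - g - 3 g a^{2}$ ($d{\left(g,a \right)} = 9 - \left(3 a^{2} g + g\right) = 9 - \left(3 g a^{2} + g\right) = 9 - \left(g + 3 g a^{2}\right) = 9 - g - 3 g a^{2}$)
$\sqrt{d{\left(-158,-87 - 96 \right)} + \left(S{\left(-64 \right)} + 5745\right)} = \sqrt{\left(9 - -158 - - 474 \left(-87 - 96\right)^{2}\right) + \left(\left(- \frac{4}{3} + \frac{\left(-64\right)^{2}}{6}\right) + 5745\right)} = \sqrt{\left(9 + 158 - - 474 \left(-87 - 96\right)^{2}\right) + \left(\left(- \frac{4}{3} + \frac{1}{6} \cdot 4096\right) + 5745\right)} = \sqrt{\left(9 + 158 - - 474 \left(-183\right)^{2}\right) + \left(\left(- \frac{4}{3} + \frac{2048}{3}\right) + 5745\right)} = \sqrt{\left(9 + 158 - \left(-474\right) 33489\right) + \left(\frac{2044}{3} + 5745\right)} = \sqrt{\left(9 + 158 + 15873786\right) + \frac{19279}{3}} = \sqrt{15873953 + \frac{19279}{3}} = \sqrt{\frac{47641138}{3}} = \frac{\sqrt{142923414}}{3}$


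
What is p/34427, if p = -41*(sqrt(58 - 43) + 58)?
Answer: -2378/34427 - 41*sqrt(15)/34427 ≈ -0.073686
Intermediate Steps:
p = -2378 - 41*sqrt(15) (p = -41*(sqrt(15) + 58) = -41*(58 + sqrt(15)) = -2378 - 41*sqrt(15) ≈ -2536.8)
p/34427 = (-2378 - 41*sqrt(15))/34427 = (-2378 - 41*sqrt(15))*(1/34427) = -2378/34427 - 41*sqrt(15)/34427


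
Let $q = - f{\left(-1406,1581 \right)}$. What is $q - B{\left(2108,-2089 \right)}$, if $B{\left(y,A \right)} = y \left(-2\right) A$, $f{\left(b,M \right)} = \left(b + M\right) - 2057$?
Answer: $-8805342$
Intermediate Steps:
$f{\left(b,M \right)} = -2057 + M + b$ ($f{\left(b,M \right)} = \left(M + b\right) - 2057 = -2057 + M + b$)
$B{\left(y,A \right)} = - 2 A y$ ($B{\left(y,A \right)} = - 2 y A = - 2 A y$)
$q = 1882$ ($q = - (-2057 + 1581 - 1406) = \left(-1\right) \left(-1882\right) = 1882$)
$q - B{\left(2108,-2089 \right)} = 1882 - \left(-2\right) \left(-2089\right) 2108 = 1882 - 8807224 = -8805342$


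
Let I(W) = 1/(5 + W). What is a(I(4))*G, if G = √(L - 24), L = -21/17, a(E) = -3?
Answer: -3*I*√7293/17 ≈ -15.07*I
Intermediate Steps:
L = -21/17 (L = -21*1/17 = -21/17 ≈ -1.2353)
G = I*√7293/17 (G = √(-21/17 - 24) = √(-429/17) = I*√7293/17 ≈ 5.0235*I)
a(I(4))*G = -3*I*√7293/17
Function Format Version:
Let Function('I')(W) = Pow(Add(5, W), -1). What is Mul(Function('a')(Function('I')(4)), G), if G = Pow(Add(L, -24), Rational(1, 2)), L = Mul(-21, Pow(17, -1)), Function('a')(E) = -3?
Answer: Mul(Rational(-3, 17), I, Pow(7293, Rational(1, 2))) ≈ Mul(-15.070, I)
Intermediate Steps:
L = Rational(-21, 17) (L = Mul(-21, Rational(1, 17)) = Rational(-21, 17) ≈ -1.2353)
G = Mul(Rational(1, 17), I, Pow(7293, Rational(1, 2))) (G = Pow(Add(Rational(-21, 17), -24), Rational(1, 2)) = Pow(Rational(-429, 17), Rational(1, 2)) = Mul(Rational(1, 17), I, Pow(7293, Rational(1, 2))) ≈ Mul(5.0235, I))
Mul(Function('a')(Function('I')(4)), G) = Mul(-3, Mul(Rational(1, 17), I, Pow(7293, Rational(1, 2)))) = Mul(Rational(-3, 17), I, Pow(7293, Rational(1, 2)))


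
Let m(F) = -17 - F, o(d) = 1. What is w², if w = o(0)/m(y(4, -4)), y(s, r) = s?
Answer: 1/441 ≈ 0.0022676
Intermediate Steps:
w = -1/21 (w = 1/(-17 - 1*4) = 1/(-17 - 4) = 1/(-21) = 1*(-1/21) = -1/21 ≈ -0.047619)
w² = (-1/21)² = 1/441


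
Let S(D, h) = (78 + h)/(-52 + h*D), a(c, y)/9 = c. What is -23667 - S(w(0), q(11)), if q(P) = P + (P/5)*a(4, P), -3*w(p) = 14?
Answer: -167891175/7094 ≈ -23667.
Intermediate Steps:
a(c, y) = 9*c
w(p) = -14/3 (w(p) = -1/3*14 = -14/3)
q(P) = 41*P/5 (q(P) = P + (P/5)*(9*4) = P + (P*(1/5))*36 = P + (P/5)*36 = P + 36*P/5 = 41*P/5)
S(D, h) = (78 + h)/(-52 + D*h)
-23667 - S(w(0), q(11)) = -23667 - (78 + (41/5)*11)/(-52 - 574*11/15) = -23667 - (78 + 451/5)/(-52 - 14/3*451/5) = -23667 - 841/((-52 - 6314/15)*5) = -23667 - 841/((-7094/15)*5) = -23667 - (-15)*841/(7094*5) = -23667 - 1*(-2523/7094) = -23667 + 2523/7094 = -167891175/7094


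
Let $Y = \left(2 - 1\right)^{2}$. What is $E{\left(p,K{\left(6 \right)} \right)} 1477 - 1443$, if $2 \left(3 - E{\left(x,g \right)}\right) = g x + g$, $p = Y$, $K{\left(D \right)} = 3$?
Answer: $-1443$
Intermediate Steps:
$Y = 1$ ($Y = 1^{2} = 1$)
$p = 1$
$E{\left(x,g \right)} = 3 - \frac{g}{2} - \frac{g x}{2}$ ($E{\left(x,g \right)} = 3 - \frac{g x + g}{2} = 3 - \frac{g + g x}{2} = 3 - \left(\frac{g}{2} + \frac{g x}{2}\right) = 3 - \frac{g}{2} - \frac{g x}{2}$)
$E{\left(p,K{\left(6 \right)} \right)} 1477 - 1443 = \left(3 - \frac{3}{2} - \frac{3}{2} \cdot 1\right) 1477 - 1443 = \left(3 - \frac{3}{2} - \frac{3}{2}\right) 1477 - 1443 = 0 \cdot 1477 - 1443 = 0 - 1443 = -1443$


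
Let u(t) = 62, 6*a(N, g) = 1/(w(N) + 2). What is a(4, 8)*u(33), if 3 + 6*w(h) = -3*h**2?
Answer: -62/39 ≈ -1.5897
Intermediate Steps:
w(h) = -1/2 - h**2/2 (w(h) = -1/2 + (-3*h**2)/6 = -1/2 - h**2/2)
a(N, g) = 1/(6*(3/2 - N**2/2)) (a(N, g) = 1/(6*((-1/2 - N**2/2) + 2)) = 1/(6*(3/2 - N**2/2)))
a(4, 8)*u(33) = -1/(-9 + 3*4**2)*62 = -1/(-9 + 3*16)*62 = -1/(-9 + 48)*62 = -1/39*62 = -62/39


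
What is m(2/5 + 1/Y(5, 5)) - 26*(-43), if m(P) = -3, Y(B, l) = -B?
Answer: 1115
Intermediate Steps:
m(2/5 + 1/Y(5, 5)) - 26*(-43) = -3 - 26*(-43) = -3 + 1118 = 1115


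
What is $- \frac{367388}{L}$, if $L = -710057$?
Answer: $\frac{367388}{710057} \approx 0.51741$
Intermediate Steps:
$- \frac{367388}{L} = - \frac{367388}{-710057} = \left(-367388\right) \left(- \frac{1}{710057}\right) = \frac{367388}{710057}$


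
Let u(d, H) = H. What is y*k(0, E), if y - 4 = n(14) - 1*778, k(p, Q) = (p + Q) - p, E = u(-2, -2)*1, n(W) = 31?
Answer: 1486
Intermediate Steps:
E = -2 (E = -2*1 = -2)
k(p, Q) = Q (k(p, Q) = (Q + p) - p = Q)
y = -743 (y = 4 + (31 - 1*778) = 4 + (31 - 778) = 4 - 747 = -743)
y*k(0, E) = -743*(-2) = 1486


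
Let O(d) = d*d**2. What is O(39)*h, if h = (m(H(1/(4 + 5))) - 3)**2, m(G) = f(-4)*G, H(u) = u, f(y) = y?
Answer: 2111317/3 ≈ 7.0377e+5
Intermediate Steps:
m(G) = -4*G
O(d) = d**3
h = 961/81 (h = (-4/(4 + 5) - 3)**2 = (-4/9 - 3)**2 = (-31/9)**2 = 961/81 ≈ 11.864)
O(39)*h = 39**3*(961/81) = 59319*(961/81) = 2111317/3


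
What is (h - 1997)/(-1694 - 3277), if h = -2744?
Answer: 4741/4971 ≈ 0.95373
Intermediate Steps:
(h - 1997)/(-1694 - 3277) = (-2744 - 1997)/(-1694 - 3277) = -4741/(-4971) = -4741*(-1/4971) = 4741/4971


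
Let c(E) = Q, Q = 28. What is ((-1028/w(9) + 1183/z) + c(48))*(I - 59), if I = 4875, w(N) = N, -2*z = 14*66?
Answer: -42330232/99 ≈ -4.2758e+5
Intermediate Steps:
z = -462 (z = -7*66 = -½*924 = -462)
c(E) = 28
((-1028/w(9) + 1183/z) + c(48))*(I - 59) = ((-1028/9 + 1183/(-462)) + 28)*(4875 - 59) = ((-1028*⅑ + 1183*(-1/462)) + 28)*4816 = ((-1028/9 - 169/66) + 28)*4816 = (-23123/198 + 28)*4816 = -17579/198*4816 = -42330232/99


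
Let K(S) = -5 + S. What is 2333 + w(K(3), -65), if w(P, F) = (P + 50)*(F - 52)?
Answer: -3283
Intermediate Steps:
w(P, F) = (-52 + F)*(50 + P) (w(P, F) = (50 + P)*(-52 + F) = (-52 + F)*(50 + P))
2333 + w(K(3), -65) = 2333 + (-2600 - 52*(-5 + 3) + 50*(-65) - 65*(-5 + 3)) = 2333 + (-2600 - 52*(-2) - 3250 - 65*(-2)) = 2333 + (-2600 + 104 - 3250 + 130) = 2333 - 5616 = -3283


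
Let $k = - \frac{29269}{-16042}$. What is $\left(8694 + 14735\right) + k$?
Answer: $\frac{375877287}{16042} \approx 23431.0$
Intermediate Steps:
$k = \frac{29269}{16042}$ ($k = \left(-29269\right) \left(- \frac{1}{16042}\right) = \frac{29269}{16042} \approx 1.8245$)
$\left(8694 + 14735\right) + k = \left(8694 + 14735\right) + \frac{29269}{16042} = 23429 + \frac{29269}{16042} = \frac{375877287}{16042}$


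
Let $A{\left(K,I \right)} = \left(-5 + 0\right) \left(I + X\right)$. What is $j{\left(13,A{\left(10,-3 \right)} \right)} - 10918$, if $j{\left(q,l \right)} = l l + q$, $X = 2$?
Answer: $-10880$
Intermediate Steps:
$A{\left(K,I \right)} = -10 - 5 I$ ($A{\left(K,I \right)} = \left(-5 + 0\right) \left(I + 2\right) = - 5 \left(2 + I\right) = -10 - 5 I$)
$j{\left(q,l \right)} = q + l^{2}$ ($j{\left(q,l \right)} = l^{2} + q = q + l^{2}$)
$j{\left(13,A{\left(10,-3 \right)} \right)} - 10918 = \left(13 + \left(-10 - -15\right)^{2}\right) - 10918 = \left(13 + \left(-10 + 15\right)^{2}\right) - 10918 = \left(13 + 5^{2}\right) - 10918 = \left(13 + 25\right) - 10918 = 38 - 10918 = -10880$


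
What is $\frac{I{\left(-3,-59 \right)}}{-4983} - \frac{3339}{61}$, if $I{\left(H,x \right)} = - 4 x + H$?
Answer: $- \frac{16652450}{303963} \approx -54.784$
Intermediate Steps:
$I{\left(H,x \right)} = H - 4 x$
$\frac{I{\left(-3,-59 \right)}}{-4983} - \frac{3339}{61} = \frac{-3 - -236}{-4983} - \frac{3339}{61} = \left(-3 + 236\right) \left(- \frac{1}{4983}\right) - \frac{3339}{61} = 233 \left(- \frac{1}{4983}\right) - \frac{3339}{61} = - \frac{233}{4983} - \frac{3339}{61} = - \frac{16652450}{303963}$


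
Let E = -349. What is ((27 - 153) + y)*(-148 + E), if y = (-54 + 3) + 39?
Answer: 68586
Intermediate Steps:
y = -12 (y = -51 + 39 = -12)
((27 - 153) + y)*(-148 + E) = ((27 - 153) - 12)*(-148 - 349) = (-126 - 12)*(-497) = -138*(-497) = 68586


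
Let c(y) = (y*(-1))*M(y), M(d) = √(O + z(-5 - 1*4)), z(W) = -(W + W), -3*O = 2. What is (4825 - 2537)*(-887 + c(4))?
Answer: -2029456 - 18304*√39/3 ≈ -2.0676e+6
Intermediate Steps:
O = -⅔ (O = -⅓*2 = -⅔ ≈ -0.66667)
z(W) = -2*W
M(d) = 2*√39/3 (M(d) = √(-⅔ - 2*(-5 - 1*4)) = √(-⅔ - 2*(-5 - 4)) = √(-⅔ - 2*(-9)) = √(-⅔ + 18) = √(52/3) = 2*√39/3)
c(y) = -2*y*√39/3 (c(y) = (y*(-1))*(2*√39/3) = (-y)*(2*√39/3) = -2*y*√39/3)
(4825 - 2537)*(-887 + c(4)) = (4825 - 2537)*(-887 - ⅔*4*√39) = 2288*(-887 - 8*√39/3) = -2029456 - 18304*√39/3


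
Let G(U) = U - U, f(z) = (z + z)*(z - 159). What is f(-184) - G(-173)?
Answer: 126224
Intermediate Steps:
f(z) = 2*z*(-159 + z) (f(z) = (2*z)*(-159 + z) = 2*z*(-159 + z))
G(U) = 0
f(-184) - G(-173) = 2*(-184)*(-159 - 184) - 1*0 = 2*(-184)*(-343) + 0 = 126224 + 0 = 126224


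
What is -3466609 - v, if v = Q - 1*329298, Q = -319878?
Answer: -2817433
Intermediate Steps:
v = -649176 (v = -319878 - 1*329298 = -319878 - 329298 = -649176)
-3466609 - v = -3466609 - 1*(-649176) = -3466609 + 649176 = -2817433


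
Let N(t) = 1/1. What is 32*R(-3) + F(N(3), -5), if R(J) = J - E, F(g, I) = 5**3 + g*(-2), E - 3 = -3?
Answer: 27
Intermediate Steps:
E = 0 (E = 3 - 3 = 0)
N(t) = 1
F(g, I) = 125 - 2*g
R(J) = J (R(J) = J - 1*0 = J + 0 = J)
32*R(-3) + F(N(3), -5) = 32*(-3) + (125 - 2*1) = -96 + (125 - 2) = -96 + 123 = 27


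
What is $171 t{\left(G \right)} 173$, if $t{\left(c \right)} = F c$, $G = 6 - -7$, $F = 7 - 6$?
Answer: $384579$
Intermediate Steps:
$F = 1$
$G = 13$ ($G = 6 + 7 = 13$)
$t{\left(c \right)} = c$ ($t{\left(c \right)} = 1 c = c$)
$171 t{\left(G \right)} 173 = 171 \cdot 13 \cdot 173 = 2223 \cdot 173 = 384579$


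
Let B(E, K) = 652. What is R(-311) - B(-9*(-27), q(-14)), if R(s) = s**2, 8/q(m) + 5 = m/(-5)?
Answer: 96069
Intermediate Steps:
q(m) = 8/(-5 - m/5) (q(m) = 8/(-5 + m/(-5)) = 8/(-5 + m*(-1/5)) = 8/(-5 - m/5))
R(-311) - B(-9*(-27), q(-14)) = (-311)**2 - 1*652 = 96721 - 652 = 96069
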